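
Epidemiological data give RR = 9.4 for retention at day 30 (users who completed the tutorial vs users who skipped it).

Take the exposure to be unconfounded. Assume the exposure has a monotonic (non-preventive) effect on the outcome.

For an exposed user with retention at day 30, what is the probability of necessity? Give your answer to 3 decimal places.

Under exogeneity and monotonicity, PN = (RR − 1) / RR = 1 − 1/RR.
PN = (9.4 − 1) / 9.4 = 8.4 / 9.4 ≈ 0.8936

PN ≈ 0.894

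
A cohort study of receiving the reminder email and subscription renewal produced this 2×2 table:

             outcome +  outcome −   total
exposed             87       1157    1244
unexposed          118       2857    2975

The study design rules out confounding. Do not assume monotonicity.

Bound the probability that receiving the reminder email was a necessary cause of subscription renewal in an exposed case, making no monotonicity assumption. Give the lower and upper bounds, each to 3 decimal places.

p₁ = P(outcome | exposed) = 87/1244 = 0.069936
p₀ = P(outcome | unexposed) = 118/2975 = 0.039664
Under exogeneity alone the bounds on PN are max{0,(p₁−p₀)/p₁} ≤ PN ≤ min{1,(1−p₀)/p₁}.
  lower = (p₁ − p₀)/p₁ = 0.030272 / 0.069936 ≈ 0.4329
  upper = min{1, (1 − p₀)/p₁} = 0.96034 / 0.069936 ≈ 13.7317 → capped at 1

0.433 ≤ PN ≤ 1.000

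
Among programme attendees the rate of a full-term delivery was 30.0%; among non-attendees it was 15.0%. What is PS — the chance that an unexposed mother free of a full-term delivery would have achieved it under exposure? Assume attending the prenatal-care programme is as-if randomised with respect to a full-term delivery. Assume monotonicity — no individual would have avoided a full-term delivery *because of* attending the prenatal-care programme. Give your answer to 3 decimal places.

PS ≈ 0.176

p₁ = 0.3, p₀ = 0.15.
Under exogeneity and monotonicity, PS = (p₁ − p₀) / (1 − p₀).
PS = (0.3 − 0.15) / (1 − 0.15) = 0.15 / 0.85 ≈ 0.1765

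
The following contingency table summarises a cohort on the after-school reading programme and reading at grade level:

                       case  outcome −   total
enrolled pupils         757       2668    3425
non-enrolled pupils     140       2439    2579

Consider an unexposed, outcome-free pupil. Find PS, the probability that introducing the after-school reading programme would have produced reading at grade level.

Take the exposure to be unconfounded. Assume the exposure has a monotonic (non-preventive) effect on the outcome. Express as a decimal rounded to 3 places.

PS ≈ 0.176

p₁ = P(outcome | exposed) = 757/3425 = 0.22102
p₀ = P(outcome | unexposed) = 140/2579 = 0.054285
Under exogeneity and monotonicity, PS = (p₁ − p₀) / (1 − p₀).
PS = (0.22102 − 0.054285) / (1 − 0.054285) = 0.16674 / 0.94572 ≈ 0.1763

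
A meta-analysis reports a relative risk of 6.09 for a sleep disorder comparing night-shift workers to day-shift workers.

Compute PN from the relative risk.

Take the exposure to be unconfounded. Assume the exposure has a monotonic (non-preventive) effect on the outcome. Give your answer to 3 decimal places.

Under exogeneity and monotonicity, PN = (RR − 1) / RR = 1 − 1/RR.
PN = (6.09 − 1) / 6.09 = 5.09 / 6.09 ≈ 0.8358

PN ≈ 0.836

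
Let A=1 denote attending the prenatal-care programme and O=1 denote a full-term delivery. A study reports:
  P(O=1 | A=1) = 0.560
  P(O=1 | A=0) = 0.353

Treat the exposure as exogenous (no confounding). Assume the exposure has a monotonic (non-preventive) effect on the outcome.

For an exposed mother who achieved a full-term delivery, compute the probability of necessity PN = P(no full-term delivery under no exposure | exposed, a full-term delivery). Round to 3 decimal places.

Let p₁ = 0.56, p₀ = 0.353.
Under exogeneity and monotonicity, PN = (p₁ − p₀) / p₁.
PN = (0.56 − 0.353) / 0.56 = 0.207 / 0.56 ≈ 0.3696

PN ≈ 0.370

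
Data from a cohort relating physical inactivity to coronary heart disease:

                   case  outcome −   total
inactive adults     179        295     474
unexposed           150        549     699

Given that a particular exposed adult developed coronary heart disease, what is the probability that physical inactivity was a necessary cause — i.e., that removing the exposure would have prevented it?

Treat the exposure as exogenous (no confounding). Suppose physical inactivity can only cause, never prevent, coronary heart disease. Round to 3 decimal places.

p₁ = P(outcome | exposed) = 179/474 = 0.37764
p₀ = P(outcome | unexposed) = 150/699 = 0.21459
Under exogeneity and monotonicity, PN = (p₁ − p₀) / p₁.
PN = (0.37764 − 0.21459) / 0.37764 = 0.16304 / 0.37764 ≈ 0.4318

PN ≈ 0.432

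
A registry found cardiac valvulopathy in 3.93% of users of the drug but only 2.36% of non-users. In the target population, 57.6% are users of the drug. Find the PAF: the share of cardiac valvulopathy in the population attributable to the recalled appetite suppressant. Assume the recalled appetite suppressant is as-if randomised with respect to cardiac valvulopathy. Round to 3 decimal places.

PAF ≈ 0.277

p₁ = 0.0393, p₀ = 0.0236.
Overall risk P(Y=1) = π·p₁ + (1−π)·p₀ = 0.576×0.0393 + 0.424×0.0236 = 0.032643.
Under exogeneity, PAF = [P(Y=1) − p₀] / P(Y=1).
PAF = (0.032643 − 0.0236) / 0.032643 ≈ 0.2770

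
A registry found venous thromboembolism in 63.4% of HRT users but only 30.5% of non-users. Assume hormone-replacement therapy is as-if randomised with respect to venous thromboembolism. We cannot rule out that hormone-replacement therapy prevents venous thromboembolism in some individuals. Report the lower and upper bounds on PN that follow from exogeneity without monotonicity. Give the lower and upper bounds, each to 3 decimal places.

0.519 ≤ PN ≤ 1.000

p₁ = 0.634, p₀ = 0.305.
Under exogeneity alone the bounds on PN are max{0,(p₁−p₀)/p₁} ≤ PN ≤ min{1,(1−p₀)/p₁}.
  lower = (p₁ − p₀)/p₁ = 0.329 / 0.634 ≈ 0.5189
  upper = min{1, (1 − p₀)/p₁} = 0.695 / 0.634 ≈ 1.0962 → capped at 1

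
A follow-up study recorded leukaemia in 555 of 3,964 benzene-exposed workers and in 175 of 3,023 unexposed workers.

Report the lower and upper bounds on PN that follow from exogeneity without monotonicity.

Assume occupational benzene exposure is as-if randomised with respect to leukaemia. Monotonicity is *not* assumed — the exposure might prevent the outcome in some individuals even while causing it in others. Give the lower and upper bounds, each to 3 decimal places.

0.587 ≤ PN ≤ 1.000

p₁ = P(outcome | exposed) = 555/3964 = 0.14001
p₀ = P(outcome | unexposed) = 175/3023 = 0.05789
Under exogeneity alone the bounds on PN are max{0,(p₁−p₀)/p₁} ≤ PN ≤ min{1,(1−p₀)/p₁}.
  lower = (p₁ − p₀)/p₁ = 0.082121 / 0.14001 ≈ 0.5865
  upper = min{1, (1 − p₀)/p₁} = 0.94211 / 0.14001 ≈ 6.7289 → capped at 1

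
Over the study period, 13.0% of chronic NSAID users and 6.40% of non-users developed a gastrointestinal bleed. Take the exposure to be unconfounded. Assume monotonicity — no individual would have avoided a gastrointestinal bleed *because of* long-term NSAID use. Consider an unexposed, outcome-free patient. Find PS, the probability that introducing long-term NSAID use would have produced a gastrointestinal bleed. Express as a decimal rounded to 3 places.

p₁ = 0.13, p₀ = 0.064.
Under exogeneity and monotonicity, PS = (p₁ − p₀) / (1 − p₀).
PS = (0.13 − 0.064) / (1 − 0.064) = 0.066 / 0.936 ≈ 0.0705

PS ≈ 0.071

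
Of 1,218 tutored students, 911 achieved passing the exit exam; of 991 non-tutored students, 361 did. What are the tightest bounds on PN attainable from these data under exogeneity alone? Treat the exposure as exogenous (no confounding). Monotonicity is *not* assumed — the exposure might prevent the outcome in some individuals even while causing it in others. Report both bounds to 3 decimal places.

0.513 ≤ PN ≤ 0.850

p₁ = P(outcome | exposed) = 911/1218 = 0.74795
p₀ = P(outcome | unexposed) = 361/991 = 0.36428
Under exogeneity alone the bounds on PN are max{0,(p₁−p₀)/p₁} ≤ PN ≤ min{1,(1−p₀)/p₁}.
  lower = (p₁ − p₀)/p₁ = 0.38367 / 0.74795 ≈ 0.5130
  upper = min{1, (1 − p₀)/p₁} = 0.63572 / 0.74795 ≈ 0.8500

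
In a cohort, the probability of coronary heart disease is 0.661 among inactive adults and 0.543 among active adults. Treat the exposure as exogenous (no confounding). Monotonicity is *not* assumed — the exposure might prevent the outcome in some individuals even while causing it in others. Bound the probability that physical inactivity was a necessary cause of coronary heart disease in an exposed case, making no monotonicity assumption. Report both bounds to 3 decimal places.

0.179 ≤ PN ≤ 0.691

Let p₁ = 0.661, p₀ = 0.543.
Under exogeneity alone the bounds on PN are max{0,(p₁−p₀)/p₁} ≤ PN ≤ min{1,(1−p₀)/p₁}.
  lower = (p₁ − p₀)/p₁ = 0.118 / 0.661 ≈ 0.1785
  upper = min{1, (1 − p₀)/p₁} = 0.457 / 0.661 ≈ 0.6914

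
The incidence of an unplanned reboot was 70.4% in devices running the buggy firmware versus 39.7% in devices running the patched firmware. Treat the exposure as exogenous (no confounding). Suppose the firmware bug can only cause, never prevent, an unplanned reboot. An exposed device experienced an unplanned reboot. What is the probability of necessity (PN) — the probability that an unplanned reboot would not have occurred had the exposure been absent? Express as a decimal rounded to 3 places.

PN ≈ 0.436

p₁ = 0.704, p₀ = 0.397.
Under exogeneity and monotonicity, PN = (p₁ − p₀) / p₁.
PN = (0.704 − 0.397) / 0.704 = 0.307 / 0.704 ≈ 0.4361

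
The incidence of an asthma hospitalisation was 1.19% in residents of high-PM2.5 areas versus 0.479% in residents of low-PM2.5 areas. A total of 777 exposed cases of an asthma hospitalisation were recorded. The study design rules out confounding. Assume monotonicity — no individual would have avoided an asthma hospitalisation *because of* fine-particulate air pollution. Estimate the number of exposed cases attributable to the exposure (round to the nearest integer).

p₁ = 0.0119, p₀ = 0.00479.
PN = (p₁ − p₀)/p₁ = (0.0119 − 0.00479) / 0.0119 ≈ 0.59748.
Attributable cases ≈ PN × (exposed cases) = 0.59748 × 777 ≈ 464.24.

about 464 cases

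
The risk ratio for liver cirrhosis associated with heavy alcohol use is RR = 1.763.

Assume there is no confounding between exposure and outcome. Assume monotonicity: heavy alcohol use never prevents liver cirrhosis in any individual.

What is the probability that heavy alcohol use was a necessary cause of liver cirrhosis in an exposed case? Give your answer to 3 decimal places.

PN ≈ 0.433

Under exogeneity and monotonicity, PN = (RR − 1) / RR = 1 − 1/RR.
PN = (1.763 − 1) / 1.763 = 0.763 / 1.763 ≈ 0.4328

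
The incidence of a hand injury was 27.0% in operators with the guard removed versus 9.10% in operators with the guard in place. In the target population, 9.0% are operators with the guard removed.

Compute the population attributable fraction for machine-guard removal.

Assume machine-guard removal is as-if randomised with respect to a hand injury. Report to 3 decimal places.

p₁ = 0.27, p₀ = 0.091.
Overall risk P(Y=1) = π·p₁ + (1−π)·p₀ = 0.09×0.27 + 0.91×0.091 = 0.10711.
Under exogeneity, PAF = [P(Y=1) − p₀] / P(Y=1).
PAF = (0.10711 − 0.091) / 0.10711 ≈ 0.1504

PAF ≈ 0.150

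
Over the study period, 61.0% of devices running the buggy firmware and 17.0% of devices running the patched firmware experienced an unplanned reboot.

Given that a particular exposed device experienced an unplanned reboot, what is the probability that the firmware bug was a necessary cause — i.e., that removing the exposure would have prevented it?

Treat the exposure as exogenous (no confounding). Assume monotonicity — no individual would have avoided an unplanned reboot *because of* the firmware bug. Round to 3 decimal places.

p₁ = 0.61, p₀ = 0.17.
Under exogeneity and monotonicity, PN = (p₁ − p₀) / p₁.
PN = (0.61 − 0.17) / 0.61 = 0.44 / 0.61 ≈ 0.7213

PN ≈ 0.721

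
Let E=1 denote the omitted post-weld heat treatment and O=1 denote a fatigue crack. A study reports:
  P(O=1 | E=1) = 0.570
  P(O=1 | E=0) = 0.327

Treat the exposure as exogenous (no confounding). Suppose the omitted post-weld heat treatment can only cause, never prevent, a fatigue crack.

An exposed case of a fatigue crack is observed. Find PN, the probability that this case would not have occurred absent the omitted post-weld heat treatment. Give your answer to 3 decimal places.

PN ≈ 0.426

Let p₁ = 0.57, p₀ = 0.327.
Under exogeneity and monotonicity, PN = (p₁ − p₀) / p₁.
PN = (0.57 − 0.327) / 0.57 = 0.243 / 0.57 ≈ 0.4263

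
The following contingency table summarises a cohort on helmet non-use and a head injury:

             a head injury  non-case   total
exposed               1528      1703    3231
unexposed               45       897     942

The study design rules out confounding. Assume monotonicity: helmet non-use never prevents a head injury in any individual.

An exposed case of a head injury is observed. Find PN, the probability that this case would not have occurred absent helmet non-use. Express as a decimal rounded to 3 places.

PN ≈ 0.899

p₁ = P(outcome | exposed) = 1528/3231 = 0.47292
p₀ = P(outcome | unexposed) = 45/942 = 0.047771
Under exogeneity and monotonicity, PN = (p₁ − p₀)/p₁.
PN = (0.47292 − 0.047771) / 0.47292 ≈ 0.8990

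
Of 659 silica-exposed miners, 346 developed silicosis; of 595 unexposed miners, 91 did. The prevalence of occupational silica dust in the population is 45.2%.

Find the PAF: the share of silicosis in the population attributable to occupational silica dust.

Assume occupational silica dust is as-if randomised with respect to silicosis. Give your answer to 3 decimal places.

PAF ≈ 0.524

p₁ = P(outcome | exposed) = 346/659 = 0.52504
p₀ = P(outcome | unexposed) = 91/595 = 0.15294
Overall risk P(Y=1) = π·p₁ + (1−π)·p₀ = 0.452×0.52504 + 0.548×0.15294 = 0.32113.
Under exogeneity, PAF = [P(Y=1) − p₀] / P(Y=1).
PAF = (0.32113 − 0.15294) / 0.32113 ≈ 0.5237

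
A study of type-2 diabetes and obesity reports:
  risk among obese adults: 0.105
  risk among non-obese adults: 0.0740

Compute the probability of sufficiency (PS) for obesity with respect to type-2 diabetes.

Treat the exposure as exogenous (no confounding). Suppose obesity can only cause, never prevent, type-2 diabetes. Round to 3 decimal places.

Let p₁ = 0.105, p₀ = 0.074.
Under exogeneity and monotonicity, PS = (p₁ − p₀) / (1 − p₀).
PS = (0.105 − 0.074) / (1 − 0.074) = 0.031 / 0.926 ≈ 0.0335

PS ≈ 0.033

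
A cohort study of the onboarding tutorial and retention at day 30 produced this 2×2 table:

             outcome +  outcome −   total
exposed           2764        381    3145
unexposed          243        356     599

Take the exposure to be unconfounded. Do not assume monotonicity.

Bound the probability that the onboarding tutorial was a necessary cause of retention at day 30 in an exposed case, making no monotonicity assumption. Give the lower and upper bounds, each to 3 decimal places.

p₁ = P(outcome | exposed) = 2764/3145 = 0.87886
p₀ = P(outcome | unexposed) = 243/599 = 0.40568
Under exogeneity alone the bounds on PN are max{0,(p₁−p₀)/p₁} ≤ PN ≤ min{1,(1−p₀)/p₁}.
  lower = (p₁ − p₀)/p₁ = 0.47318 / 0.87886 ≈ 0.5384
  upper = min{1, (1 − p₀)/p₁} = 0.59432 / 0.87886 ≈ 0.6762

0.538 ≤ PN ≤ 0.676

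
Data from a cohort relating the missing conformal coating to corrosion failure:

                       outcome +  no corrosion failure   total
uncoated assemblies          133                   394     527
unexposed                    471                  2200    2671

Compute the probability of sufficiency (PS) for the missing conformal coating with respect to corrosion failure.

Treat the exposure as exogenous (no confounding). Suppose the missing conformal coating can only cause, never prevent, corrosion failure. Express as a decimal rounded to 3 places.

PS ≈ 0.092

p₁ = P(outcome | exposed) = 133/527 = 0.25237
p₀ = P(outcome | unexposed) = 471/2671 = 0.17634
Under exogeneity and monotonicity, PS = (p₁ − p₀) / (1 − p₀).
PS = (0.25237 − 0.17634) / (1 − 0.17634) = 0.076033 / 0.82366 ≈ 0.0923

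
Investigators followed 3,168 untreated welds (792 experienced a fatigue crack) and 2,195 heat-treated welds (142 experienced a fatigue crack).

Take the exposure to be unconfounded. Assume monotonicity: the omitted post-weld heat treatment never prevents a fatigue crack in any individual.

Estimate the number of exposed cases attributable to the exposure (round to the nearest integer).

about 587 cases

p₁ = P(outcome | exposed) = 792/3168 = 0.25
p₀ = P(outcome | unexposed) = 142/2195 = 0.064692
PN = (p₁ − p₀)/p₁ = (0.25 − 0.064692) / 0.25 ≈ 0.74123.
Attributable cases ≈ PN × (exposed cases) = 0.74123 × 792 ≈ 587.05.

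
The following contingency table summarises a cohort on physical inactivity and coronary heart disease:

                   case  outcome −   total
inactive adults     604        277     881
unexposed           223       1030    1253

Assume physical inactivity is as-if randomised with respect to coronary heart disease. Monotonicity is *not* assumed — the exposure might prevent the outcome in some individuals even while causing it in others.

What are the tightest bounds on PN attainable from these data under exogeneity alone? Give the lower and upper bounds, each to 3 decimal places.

p₁ = P(outcome | exposed) = 604/881 = 0.68558
p₀ = P(outcome | unexposed) = 223/1253 = 0.17797
Under exogeneity alone the bounds on PN are max{0,(p₁−p₀)/p₁} ≤ PN ≤ min{1,(1−p₀)/p₁}.
  lower = (p₁ − p₀)/p₁ = 0.50761 / 0.68558 ≈ 0.7404
  upper = min{1, (1 − p₀)/p₁} = 0.82203 / 0.68558 ≈ 1.1990 → capped at 1

0.740 ≤ PN ≤ 1.000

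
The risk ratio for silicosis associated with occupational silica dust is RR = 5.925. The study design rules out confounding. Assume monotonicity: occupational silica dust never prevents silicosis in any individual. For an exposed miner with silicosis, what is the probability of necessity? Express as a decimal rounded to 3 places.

PN ≈ 0.831

Under exogeneity and monotonicity, PN = (RR − 1) / RR = 1 − 1/RR.
PN = (5.925 − 1) / 5.925 = 4.925 / 5.925 ≈ 0.8312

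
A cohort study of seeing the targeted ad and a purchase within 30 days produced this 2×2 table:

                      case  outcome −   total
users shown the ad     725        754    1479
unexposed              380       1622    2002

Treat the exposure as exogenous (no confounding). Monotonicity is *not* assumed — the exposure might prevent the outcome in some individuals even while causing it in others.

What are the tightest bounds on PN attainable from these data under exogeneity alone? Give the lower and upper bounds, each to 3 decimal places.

0.613 ≤ PN ≤ 1.000

p₁ = P(outcome | exposed) = 725/1479 = 0.4902
p₀ = P(outcome | unexposed) = 380/2002 = 0.18981
Under exogeneity alone the bounds on PN are max{0,(p₁−p₀)/p₁} ≤ PN ≤ min{1,(1−p₀)/p₁}.
  lower = (p₁ − p₀)/p₁ = 0.30039 / 0.4902 ≈ 0.6128
  upper = min{1, (1 − p₀)/p₁} = 0.81019 / 0.4902 ≈ 1.6528 → capped at 1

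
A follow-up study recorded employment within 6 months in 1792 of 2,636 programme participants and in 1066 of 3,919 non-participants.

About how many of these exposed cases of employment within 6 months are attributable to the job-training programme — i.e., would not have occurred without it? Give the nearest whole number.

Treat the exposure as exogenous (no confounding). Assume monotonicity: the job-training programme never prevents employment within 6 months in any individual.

p₁ = P(outcome | exposed) = 1792/2636 = 0.67982
p₀ = P(outcome | unexposed) = 1066/3919 = 0.27201
PN = (p₁ − p₀)/p₁ = (0.67982 − 0.27201) / 0.67982 ≈ 0.59988.
Attributable cases ≈ PN × (exposed cases) = 0.59988 × 1792 ≈ 1074.99.

about 1075 cases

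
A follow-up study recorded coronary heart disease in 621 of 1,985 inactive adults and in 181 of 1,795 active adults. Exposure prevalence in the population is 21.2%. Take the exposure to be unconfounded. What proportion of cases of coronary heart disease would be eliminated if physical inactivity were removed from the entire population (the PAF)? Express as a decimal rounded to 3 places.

PAF ≈ 0.308

p₁ = P(outcome | exposed) = 621/1985 = 0.31285
p₀ = P(outcome | unexposed) = 181/1795 = 0.10084
Overall risk P(Y=1) = π·p₁ + (1−π)·p₀ = 0.212×0.31285 + 0.788×0.10084 = 0.14578.
Under exogeneity, PAF = [P(Y=1) − p₀] / P(Y=1).
PAF = (0.14578 − 0.10084) / 0.14578 ≈ 0.3083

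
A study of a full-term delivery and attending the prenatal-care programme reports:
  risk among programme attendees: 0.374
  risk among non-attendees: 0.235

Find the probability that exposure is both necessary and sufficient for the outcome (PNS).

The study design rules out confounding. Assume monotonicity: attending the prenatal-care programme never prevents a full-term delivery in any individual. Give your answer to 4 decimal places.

Let p₁ = 0.374, p₀ = 0.235.
Under exogeneity and monotonicity, PNS = p₁ − p₀.
PNS = 0.374 − 0.235 = 0.139

PNS ≈ 0.1390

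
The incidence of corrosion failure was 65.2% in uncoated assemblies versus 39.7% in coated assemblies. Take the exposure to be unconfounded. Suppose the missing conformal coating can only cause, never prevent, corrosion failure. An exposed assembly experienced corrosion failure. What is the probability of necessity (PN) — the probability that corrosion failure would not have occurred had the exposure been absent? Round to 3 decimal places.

PN ≈ 0.391

p₁ = 0.652, p₀ = 0.397.
Under exogeneity and monotonicity, PN = (p₁ − p₀) / p₁.
PN = (0.652 − 0.397) / 0.652 = 0.255 / 0.652 ≈ 0.3911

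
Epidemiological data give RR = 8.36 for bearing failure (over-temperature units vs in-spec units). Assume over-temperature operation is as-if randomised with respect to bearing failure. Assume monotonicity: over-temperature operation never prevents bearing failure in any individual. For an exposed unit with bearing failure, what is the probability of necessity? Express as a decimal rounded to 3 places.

Under exogeneity and monotonicity, PN = (RR − 1) / RR = 1 − 1/RR.
PN = (8.36 − 1) / 8.36 = 7.36 / 8.36 ≈ 0.8804

PN ≈ 0.880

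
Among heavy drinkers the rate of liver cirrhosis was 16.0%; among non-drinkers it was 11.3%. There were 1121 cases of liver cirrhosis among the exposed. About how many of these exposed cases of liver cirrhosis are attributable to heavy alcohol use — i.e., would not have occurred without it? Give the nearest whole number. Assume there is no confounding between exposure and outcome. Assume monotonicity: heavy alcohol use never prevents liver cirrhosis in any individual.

about 329 cases

p₁ = 0.16, p₀ = 0.113.
PN = (p₁ − p₀)/p₁ = (0.16 − 0.113) / 0.16 ≈ 0.29375.
Attributable cases ≈ PN × (exposed cases) = 0.29375 × 1121 ≈ 329.29.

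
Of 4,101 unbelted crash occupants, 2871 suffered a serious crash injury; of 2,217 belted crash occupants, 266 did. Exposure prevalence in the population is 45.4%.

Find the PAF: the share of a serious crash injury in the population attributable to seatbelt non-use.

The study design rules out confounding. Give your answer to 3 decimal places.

p₁ = P(outcome | exposed) = 2871/4101 = 0.70007
p₀ = P(outcome | unexposed) = 266/2217 = 0.11998
Overall risk P(Y=1) = π·p₁ + (1−π)·p₀ = 0.454×0.70007 + 0.546×0.11998 = 0.38334.
Under exogeneity, PAF = [P(Y=1) − p₀] / P(Y=1).
PAF = (0.38334 − 0.11998) / 0.38334 ≈ 0.6870

PAF ≈ 0.687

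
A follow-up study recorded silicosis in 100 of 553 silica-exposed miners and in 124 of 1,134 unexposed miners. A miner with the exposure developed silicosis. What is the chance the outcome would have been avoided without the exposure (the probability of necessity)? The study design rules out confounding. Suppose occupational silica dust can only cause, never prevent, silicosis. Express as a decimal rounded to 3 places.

p₁ = P(outcome | exposed) = 100/553 = 0.18083
p₀ = P(outcome | unexposed) = 124/1134 = 0.10935
Under exogeneity and monotonicity, PN = (p₁ − p₀) / p₁.
PN = (0.18083 − 0.10935) / 0.18083 = 0.071484 / 0.18083 ≈ 0.3953

PN ≈ 0.395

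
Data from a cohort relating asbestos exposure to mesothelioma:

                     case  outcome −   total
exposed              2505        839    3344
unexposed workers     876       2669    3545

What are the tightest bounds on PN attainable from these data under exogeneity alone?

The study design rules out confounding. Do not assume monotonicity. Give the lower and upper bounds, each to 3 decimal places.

p₁ = P(outcome | exposed) = 2505/3344 = 0.7491
p₀ = P(outcome | unexposed) = 876/3545 = 0.24711
Under exogeneity alone the bounds on PN are max{0,(p₁−p₀)/p₁} ≤ PN ≤ min{1,(1−p₀)/p₁}.
  lower = (p₁ − p₀)/p₁ = 0.50199 / 0.7491 ≈ 0.6701
  upper = min{1, (1 − p₀)/p₁} = 0.75289 / 0.7491 ≈ 1.0051 → capped at 1

0.670 ≤ PN ≤ 1.000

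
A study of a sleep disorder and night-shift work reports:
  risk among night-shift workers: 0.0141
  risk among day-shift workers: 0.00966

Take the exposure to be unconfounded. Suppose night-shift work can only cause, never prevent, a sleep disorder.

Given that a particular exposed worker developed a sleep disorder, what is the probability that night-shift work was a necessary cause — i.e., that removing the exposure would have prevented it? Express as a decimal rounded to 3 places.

Let p₁ = 0.0141, p₀ = 0.00966.
Under exogeneity and monotonicity, PN = (p₁ − p₀) / p₁.
PN = (0.0141 − 0.00966) / 0.0141 = 0.00444 / 0.0141 ≈ 0.3149

PN ≈ 0.315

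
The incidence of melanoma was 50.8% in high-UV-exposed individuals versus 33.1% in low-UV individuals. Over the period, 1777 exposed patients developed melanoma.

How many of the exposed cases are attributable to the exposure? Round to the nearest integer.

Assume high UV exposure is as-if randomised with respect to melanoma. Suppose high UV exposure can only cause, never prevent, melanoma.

about 619 cases

p₁ = 0.508, p₀ = 0.331.
PN = (p₁ − p₀)/p₁ = (0.508 − 0.331) / 0.508 ≈ 0.34843.
Attributable cases ≈ PN × (exposed cases) = 0.34843 × 1777 ≈ 619.15.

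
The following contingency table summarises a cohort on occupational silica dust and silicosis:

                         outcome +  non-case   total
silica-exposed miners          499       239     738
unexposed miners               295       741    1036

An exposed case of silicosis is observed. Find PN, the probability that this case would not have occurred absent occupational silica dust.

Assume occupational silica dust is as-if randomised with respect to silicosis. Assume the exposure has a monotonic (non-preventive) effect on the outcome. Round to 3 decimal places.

p₁ = P(outcome | exposed) = 499/738 = 0.67615
p₀ = P(outcome | unexposed) = 295/1036 = 0.28475
Under exogeneity and monotonicity, PN = (p₁ − p₀)/p₁.
PN = (0.67615 − 0.28475) / 0.67615 ≈ 0.5789

PN ≈ 0.579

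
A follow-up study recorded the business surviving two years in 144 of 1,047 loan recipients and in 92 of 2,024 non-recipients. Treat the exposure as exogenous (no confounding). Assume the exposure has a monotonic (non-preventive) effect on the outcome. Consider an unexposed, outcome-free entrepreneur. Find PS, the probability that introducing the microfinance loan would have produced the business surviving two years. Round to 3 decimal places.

p₁ = P(outcome | exposed) = 144/1047 = 0.13754
p₀ = P(outcome | unexposed) = 92/2024 = 0.045455
Under exogeneity and monotonicity, PS = (p₁ − p₀) / (1 − p₀).
PS = (0.13754 − 0.045455) / (1 − 0.045455) = 0.092081 / 0.95455 ≈ 0.0965

PS ≈ 0.096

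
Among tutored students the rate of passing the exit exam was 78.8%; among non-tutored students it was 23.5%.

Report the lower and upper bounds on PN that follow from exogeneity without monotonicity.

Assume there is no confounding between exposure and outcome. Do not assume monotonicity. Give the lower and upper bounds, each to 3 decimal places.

p₁ = 0.788, p₀ = 0.235.
Under exogeneity alone the bounds on PN are max{0,(p₁−p₀)/p₁} ≤ PN ≤ min{1,(1−p₀)/p₁}.
  lower = (p₁ − p₀)/p₁ = 0.553 / 0.788 ≈ 0.7018
  upper = min{1, (1 − p₀)/p₁} = 0.765 / 0.788 ≈ 0.9708

0.702 ≤ PN ≤ 0.971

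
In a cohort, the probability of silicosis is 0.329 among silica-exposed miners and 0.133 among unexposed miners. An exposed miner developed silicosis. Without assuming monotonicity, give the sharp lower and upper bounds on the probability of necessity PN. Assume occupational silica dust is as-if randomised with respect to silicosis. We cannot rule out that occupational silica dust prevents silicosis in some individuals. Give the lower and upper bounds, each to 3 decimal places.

0.596 ≤ PN ≤ 1.000

Let p₁ = 0.329, p₀ = 0.133.
Under exogeneity alone the bounds on PN are max{0,(p₁−p₀)/p₁} ≤ PN ≤ min{1,(1−p₀)/p₁}.
  lower = (p₁ − p₀)/p₁ = 0.196 / 0.329 ≈ 0.5957
  upper = min{1, (1 − p₀)/p₁} = 0.867 / 0.329 ≈ 2.6353 → capped at 1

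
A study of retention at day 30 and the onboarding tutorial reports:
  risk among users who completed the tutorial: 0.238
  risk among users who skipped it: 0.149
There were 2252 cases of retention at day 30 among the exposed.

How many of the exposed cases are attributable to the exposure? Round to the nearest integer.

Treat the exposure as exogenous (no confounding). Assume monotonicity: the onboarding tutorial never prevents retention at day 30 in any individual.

about 842 cases

Let p₁ = 0.238, p₀ = 0.149.
PN = (p₁ − p₀)/p₁ = (0.238 − 0.149) / 0.238 ≈ 0.37395.
Attributable cases ≈ PN × (exposed cases) = 0.37395 × 2252 ≈ 842.13.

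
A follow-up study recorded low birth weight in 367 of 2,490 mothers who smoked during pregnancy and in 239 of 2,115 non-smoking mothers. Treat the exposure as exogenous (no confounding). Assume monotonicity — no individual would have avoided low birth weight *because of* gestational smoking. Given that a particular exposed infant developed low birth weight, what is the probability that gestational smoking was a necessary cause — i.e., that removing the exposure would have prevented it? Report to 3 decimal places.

p₁ = P(outcome | exposed) = 367/2490 = 0.14739
p₀ = P(outcome | unexposed) = 239/2115 = 0.113
Under exogeneity and monotonicity, PN = (p₁ − p₀) / p₁.
PN = (0.14739 − 0.113) / 0.14739 = 0.034387 / 0.14739 ≈ 0.2333

PN ≈ 0.233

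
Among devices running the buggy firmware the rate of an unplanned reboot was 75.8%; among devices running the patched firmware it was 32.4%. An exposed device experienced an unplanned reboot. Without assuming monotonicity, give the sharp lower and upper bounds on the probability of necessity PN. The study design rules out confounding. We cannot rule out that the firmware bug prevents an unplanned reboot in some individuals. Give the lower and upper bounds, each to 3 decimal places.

0.573 ≤ PN ≤ 0.892

p₁ = 0.758, p₀ = 0.324.
Under exogeneity alone the bounds on PN are max{0,(p₁−p₀)/p₁} ≤ PN ≤ min{1,(1−p₀)/p₁}.
  lower = (p₁ − p₀)/p₁ = 0.434 / 0.758 ≈ 0.5726
  upper = min{1, (1 − p₀)/p₁} = 0.676 / 0.758 ≈ 0.8918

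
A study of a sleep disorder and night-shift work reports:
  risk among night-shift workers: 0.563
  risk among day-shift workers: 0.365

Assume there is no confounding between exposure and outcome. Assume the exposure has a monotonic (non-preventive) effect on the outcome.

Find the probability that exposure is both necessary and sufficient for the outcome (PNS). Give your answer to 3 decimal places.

Let p₁ = 0.563, p₀ = 0.365.
Under exogeneity and monotonicity, PNS = p₁ − p₀.
PNS = 0.563 − 0.365 = 0.198

PNS ≈ 0.198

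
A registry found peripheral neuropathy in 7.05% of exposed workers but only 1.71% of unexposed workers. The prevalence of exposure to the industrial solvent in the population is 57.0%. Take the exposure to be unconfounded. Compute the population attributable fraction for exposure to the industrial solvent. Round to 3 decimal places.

PAF ≈ 0.640

p₁ = 0.0705, p₀ = 0.0171.
Overall risk P(Y=1) = π·p₁ + (1−π)·p₀ = 0.57×0.0705 + 0.43×0.0171 = 0.047538.
Under exogeneity, PAF = [P(Y=1) − p₀] / P(Y=1).
PAF = (0.047538 − 0.0171) / 0.047538 ≈ 0.6403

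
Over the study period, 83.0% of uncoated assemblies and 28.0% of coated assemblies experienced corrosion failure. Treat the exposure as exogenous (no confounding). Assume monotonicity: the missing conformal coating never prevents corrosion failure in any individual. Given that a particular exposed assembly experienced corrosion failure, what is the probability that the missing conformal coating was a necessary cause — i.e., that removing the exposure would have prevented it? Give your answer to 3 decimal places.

PN ≈ 0.663

p₁ = 0.83, p₀ = 0.28.
Under exogeneity and monotonicity, PN = (p₁ − p₀) / p₁.
PN = (0.83 − 0.28) / 0.83 = 0.55 / 0.83 ≈ 0.6627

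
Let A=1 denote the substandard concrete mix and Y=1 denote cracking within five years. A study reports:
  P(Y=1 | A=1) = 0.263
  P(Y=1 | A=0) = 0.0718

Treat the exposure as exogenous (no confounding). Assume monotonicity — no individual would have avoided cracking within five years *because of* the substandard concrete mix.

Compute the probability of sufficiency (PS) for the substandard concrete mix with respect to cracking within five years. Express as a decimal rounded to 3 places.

PS ≈ 0.206

Let p₁ = 0.263, p₀ = 0.0718.
Under exogeneity and monotonicity, PS = (p₁ − p₀) / (1 − p₀).
PS = (0.263 − 0.0718) / (1 − 0.0718) = 0.1912 / 0.9282 ≈ 0.2060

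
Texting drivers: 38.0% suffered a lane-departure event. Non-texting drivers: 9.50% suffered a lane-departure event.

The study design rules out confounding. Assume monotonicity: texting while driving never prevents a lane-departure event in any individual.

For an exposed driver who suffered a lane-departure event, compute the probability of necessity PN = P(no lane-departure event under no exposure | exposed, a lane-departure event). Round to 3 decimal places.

PN ≈ 0.750

p₁ = 0.38, p₀ = 0.095.
Under exogeneity and monotonicity, PN = (p₁ − p₀) / p₁.
PN = (0.38 − 0.095) / 0.38 = 0.285 / 0.38 ≈ 0.7500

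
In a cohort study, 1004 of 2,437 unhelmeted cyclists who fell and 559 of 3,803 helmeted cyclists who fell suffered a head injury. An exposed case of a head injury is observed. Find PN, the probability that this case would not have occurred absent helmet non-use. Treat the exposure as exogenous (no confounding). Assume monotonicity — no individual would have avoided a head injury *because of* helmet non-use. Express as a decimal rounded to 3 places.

p₁ = P(outcome | exposed) = 1004/2437 = 0.41198
p₀ = P(outcome | unexposed) = 559/3803 = 0.14699
Under exogeneity and monotonicity, PN = (p₁ − p₀) / p₁.
PN = (0.41198 − 0.14699) / 0.41198 = 0.26499 / 0.41198 ≈ 0.6432

PN ≈ 0.643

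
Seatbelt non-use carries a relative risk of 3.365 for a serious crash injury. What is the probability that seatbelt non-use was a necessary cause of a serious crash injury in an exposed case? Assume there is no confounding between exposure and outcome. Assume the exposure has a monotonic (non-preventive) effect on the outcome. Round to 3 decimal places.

PN ≈ 0.703

Under exogeneity and monotonicity, PN = (RR − 1) / RR = 1 − 1/RR.
PN = (3.365 − 1) / 3.365 = 2.365 / 3.365 ≈ 0.7028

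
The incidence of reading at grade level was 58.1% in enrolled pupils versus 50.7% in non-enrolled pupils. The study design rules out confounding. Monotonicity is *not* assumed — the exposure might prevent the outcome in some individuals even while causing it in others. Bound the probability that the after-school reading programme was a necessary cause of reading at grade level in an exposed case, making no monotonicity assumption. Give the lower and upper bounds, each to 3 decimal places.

p₁ = 0.581, p₀ = 0.507.
Under exogeneity alone the bounds on PN are max{0,(p₁−p₀)/p₁} ≤ PN ≤ min{1,(1−p₀)/p₁}.
  lower = (p₁ − p₀)/p₁ = 0.074 / 0.581 ≈ 0.1274
  upper = min{1, (1 − p₀)/p₁} = 0.493 / 0.581 ≈ 0.8485

0.127 ≤ PN ≤ 0.849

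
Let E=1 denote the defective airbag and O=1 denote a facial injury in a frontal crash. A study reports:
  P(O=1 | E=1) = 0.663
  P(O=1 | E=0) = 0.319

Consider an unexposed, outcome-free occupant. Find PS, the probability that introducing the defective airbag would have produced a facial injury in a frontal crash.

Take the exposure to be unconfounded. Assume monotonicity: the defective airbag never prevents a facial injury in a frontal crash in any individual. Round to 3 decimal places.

PS ≈ 0.505

Let p₁ = 0.663, p₀ = 0.319.
Under exogeneity and monotonicity, PS = (p₁ − p₀) / (1 − p₀).
PS = (0.663 − 0.319) / (1 − 0.319) = 0.344 / 0.681 ≈ 0.5051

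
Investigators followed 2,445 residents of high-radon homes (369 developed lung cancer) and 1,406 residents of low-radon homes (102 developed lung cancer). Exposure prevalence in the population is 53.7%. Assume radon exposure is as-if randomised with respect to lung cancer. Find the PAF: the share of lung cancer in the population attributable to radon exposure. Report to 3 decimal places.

PAF ≈ 0.367

p₁ = P(outcome | exposed) = 369/2445 = 0.15092
p₀ = P(outcome | unexposed) = 102/1406 = 0.072546
Overall risk P(Y=1) = π·p₁ + (1−π)·p₀ = 0.537×0.15092 + 0.463×0.072546 = 0.11463.
Under exogeneity, PAF = [P(Y=1) − p₀] / P(Y=1).
PAF = (0.11463 − 0.072546) / 0.11463 ≈ 0.3671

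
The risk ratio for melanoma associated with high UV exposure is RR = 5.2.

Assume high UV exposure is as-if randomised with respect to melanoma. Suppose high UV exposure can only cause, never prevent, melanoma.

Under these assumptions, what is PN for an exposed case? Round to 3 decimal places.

PN ≈ 0.808

Under exogeneity and monotonicity, PN = (RR − 1) / RR = 1 − 1/RR.
PN = (5.2 − 1) / 5.2 = 4.2 / 5.2 ≈ 0.8077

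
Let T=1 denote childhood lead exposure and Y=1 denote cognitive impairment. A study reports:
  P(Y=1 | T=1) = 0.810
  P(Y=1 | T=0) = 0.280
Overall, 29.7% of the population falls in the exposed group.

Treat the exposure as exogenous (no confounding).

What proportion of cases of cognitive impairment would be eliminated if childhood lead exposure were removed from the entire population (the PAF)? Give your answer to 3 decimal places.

Let p₁ = 0.81, p₀ = 0.28.
Overall risk P(Y=1) = π·p₁ + (1−π)·p₀ = 0.297×0.81 + 0.703×0.28 = 0.43741.
Under exogeneity, PAF = [P(Y=1) − p₀] / P(Y=1).
PAF = (0.43741 − 0.28) / 0.43741 ≈ 0.3599

PAF ≈ 0.360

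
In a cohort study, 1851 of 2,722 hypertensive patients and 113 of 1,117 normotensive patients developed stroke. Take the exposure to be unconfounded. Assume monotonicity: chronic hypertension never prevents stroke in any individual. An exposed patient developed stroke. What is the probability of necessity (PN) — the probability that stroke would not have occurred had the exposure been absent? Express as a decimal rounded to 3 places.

p₁ = P(outcome | exposed) = 1851/2722 = 0.68001
p₀ = P(outcome | unexposed) = 113/1117 = 0.10116
Under exogeneity and monotonicity, PN = (p₁ − p₀) / p₁.
PN = (0.68001 − 0.10116) / 0.68001 = 0.57885 / 0.68001 ≈ 0.8512

PN ≈ 0.851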